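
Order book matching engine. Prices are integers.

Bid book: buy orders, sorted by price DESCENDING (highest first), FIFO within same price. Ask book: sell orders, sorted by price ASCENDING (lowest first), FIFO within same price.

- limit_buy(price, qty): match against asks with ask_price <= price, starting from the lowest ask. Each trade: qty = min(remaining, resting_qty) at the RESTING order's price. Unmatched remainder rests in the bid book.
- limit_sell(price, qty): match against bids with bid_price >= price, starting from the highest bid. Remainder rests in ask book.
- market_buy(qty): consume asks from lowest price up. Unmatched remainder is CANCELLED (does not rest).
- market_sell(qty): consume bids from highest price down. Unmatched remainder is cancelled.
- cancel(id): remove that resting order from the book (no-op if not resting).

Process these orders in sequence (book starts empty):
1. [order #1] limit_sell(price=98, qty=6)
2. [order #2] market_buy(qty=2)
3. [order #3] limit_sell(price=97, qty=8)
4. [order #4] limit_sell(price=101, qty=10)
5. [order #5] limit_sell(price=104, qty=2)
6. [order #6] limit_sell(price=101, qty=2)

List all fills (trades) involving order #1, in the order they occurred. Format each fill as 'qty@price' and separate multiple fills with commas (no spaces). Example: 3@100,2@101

After op 1 [order #1] limit_sell(price=98, qty=6): fills=none; bids=[-] asks=[#1:6@98]
After op 2 [order #2] market_buy(qty=2): fills=#2x#1:2@98; bids=[-] asks=[#1:4@98]
After op 3 [order #3] limit_sell(price=97, qty=8): fills=none; bids=[-] asks=[#3:8@97 #1:4@98]
After op 4 [order #4] limit_sell(price=101, qty=10): fills=none; bids=[-] asks=[#3:8@97 #1:4@98 #4:10@101]
After op 5 [order #5] limit_sell(price=104, qty=2): fills=none; bids=[-] asks=[#3:8@97 #1:4@98 #4:10@101 #5:2@104]
After op 6 [order #6] limit_sell(price=101, qty=2): fills=none; bids=[-] asks=[#3:8@97 #1:4@98 #4:10@101 #6:2@101 #5:2@104]

Answer: 2@98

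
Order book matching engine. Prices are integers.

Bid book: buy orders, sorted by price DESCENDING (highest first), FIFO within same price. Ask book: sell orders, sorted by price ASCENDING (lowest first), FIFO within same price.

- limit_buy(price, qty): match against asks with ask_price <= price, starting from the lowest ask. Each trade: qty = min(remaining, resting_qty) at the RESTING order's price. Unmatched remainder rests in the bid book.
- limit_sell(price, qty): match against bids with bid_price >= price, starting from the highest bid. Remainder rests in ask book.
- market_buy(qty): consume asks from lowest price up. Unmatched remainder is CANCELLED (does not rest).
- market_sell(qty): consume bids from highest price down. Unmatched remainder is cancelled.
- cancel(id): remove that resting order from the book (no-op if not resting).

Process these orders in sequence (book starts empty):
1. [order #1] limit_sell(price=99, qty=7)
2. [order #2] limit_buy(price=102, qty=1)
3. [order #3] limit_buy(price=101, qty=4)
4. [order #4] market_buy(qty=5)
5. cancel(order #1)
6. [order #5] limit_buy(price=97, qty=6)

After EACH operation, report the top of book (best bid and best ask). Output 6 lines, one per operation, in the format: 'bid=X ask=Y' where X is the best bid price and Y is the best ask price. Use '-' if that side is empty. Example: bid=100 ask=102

Answer: bid=- ask=99
bid=- ask=99
bid=- ask=99
bid=- ask=-
bid=- ask=-
bid=97 ask=-

Derivation:
After op 1 [order #1] limit_sell(price=99, qty=7): fills=none; bids=[-] asks=[#1:7@99]
After op 2 [order #2] limit_buy(price=102, qty=1): fills=#2x#1:1@99; bids=[-] asks=[#1:6@99]
After op 3 [order #3] limit_buy(price=101, qty=4): fills=#3x#1:4@99; bids=[-] asks=[#1:2@99]
After op 4 [order #4] market_buy(qty=5): fills=#4x#1:2@99; bids=[-] asks=[-]
After op 5 cancel(order #1): fills=none; bids=[-] asks=[-]
After op 6 [order #5] limit_buy(price=97, qty=6): fills=none; bids=[#5:6@97] asks=[-]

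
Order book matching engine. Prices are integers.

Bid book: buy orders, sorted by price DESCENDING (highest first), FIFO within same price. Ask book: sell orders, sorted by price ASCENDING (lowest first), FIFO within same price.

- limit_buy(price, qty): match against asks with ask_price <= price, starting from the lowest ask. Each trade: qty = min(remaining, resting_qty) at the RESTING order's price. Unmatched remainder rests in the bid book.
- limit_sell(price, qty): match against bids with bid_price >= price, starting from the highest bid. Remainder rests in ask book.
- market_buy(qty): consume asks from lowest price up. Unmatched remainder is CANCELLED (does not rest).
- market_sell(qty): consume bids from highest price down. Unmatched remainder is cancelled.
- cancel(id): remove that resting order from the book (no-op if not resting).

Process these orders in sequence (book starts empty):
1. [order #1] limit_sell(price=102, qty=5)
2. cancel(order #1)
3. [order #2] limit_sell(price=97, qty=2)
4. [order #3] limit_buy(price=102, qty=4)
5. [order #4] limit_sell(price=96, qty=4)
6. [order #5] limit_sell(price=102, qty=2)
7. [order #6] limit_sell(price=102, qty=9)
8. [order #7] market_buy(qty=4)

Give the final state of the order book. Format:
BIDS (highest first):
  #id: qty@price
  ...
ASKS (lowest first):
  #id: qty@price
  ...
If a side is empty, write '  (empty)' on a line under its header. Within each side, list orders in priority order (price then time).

After op 1 [order #1] limit_sell(price=102, qty=5): fills=none; bids=[-] asks=[#1:5@102]
After op 2 cancel(order #1): fills=none; bids=[-] asks=[-]
After op 3 [order #2] limit_sell(price=97, qty=2): fills=none; bids=[-] asks=[#2:2@97]
After op 4 [order #3] limit_buy(price=102, qty=4): fills=#3x#2:2@97; bids=[#3:2@102] asks=[-]
After op 5 [order #4] limit_sell(price=96, qty=4): fills=#3x#4:2@102; bids=[-] asks=[#4:2@96]
After op 6 [order #5] limit_sell(price=102, qty=2): fills=none; bids=[-] asks=[#4:2@96 #5:2@102]
After op 7 [order #6] limit_sell(price=102, qty=9): fills=none; bids=[-] asks=[#4:2@96 #5:2@102 #6:9@102]
After op 8 [order #7] market_buy(qty=4): fills=#7x#4:2@96 #7x#5:2@102; bids=[-] asks=[#6:9@102]

Answer: BIDS (highest first):
  (empty)
ASKS (lowest first):
  #6: 9@102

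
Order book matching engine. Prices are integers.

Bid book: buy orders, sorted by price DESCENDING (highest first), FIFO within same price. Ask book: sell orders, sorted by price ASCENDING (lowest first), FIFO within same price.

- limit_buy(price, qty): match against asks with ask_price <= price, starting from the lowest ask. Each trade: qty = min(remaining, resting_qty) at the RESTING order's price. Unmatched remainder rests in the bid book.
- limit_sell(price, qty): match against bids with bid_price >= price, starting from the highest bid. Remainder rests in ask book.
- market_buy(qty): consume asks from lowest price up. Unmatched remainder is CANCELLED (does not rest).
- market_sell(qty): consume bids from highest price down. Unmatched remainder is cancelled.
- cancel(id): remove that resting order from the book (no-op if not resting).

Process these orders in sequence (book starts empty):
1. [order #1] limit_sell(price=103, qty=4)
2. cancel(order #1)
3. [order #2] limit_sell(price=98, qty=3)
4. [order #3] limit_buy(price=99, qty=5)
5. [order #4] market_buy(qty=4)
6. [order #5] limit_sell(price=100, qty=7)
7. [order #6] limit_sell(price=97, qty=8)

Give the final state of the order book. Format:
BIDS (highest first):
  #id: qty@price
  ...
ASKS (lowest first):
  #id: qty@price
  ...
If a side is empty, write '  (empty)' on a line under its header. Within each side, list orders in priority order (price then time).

Answer: BIDS (highest first):
  (empty)
ASKS (lowest first):
  #6: 6@97
  #5: 7@100

Derivation:
After op 1 [order #1] limit_sell(price=103, qty=4): fills=none; bids=[-] asks=[#1:4@103]
After op 2 cancel(order #1): fills=none; bids=[-] asks=[-]
After op 3 [order #2] limit_sell(price=98, qty=3): fills=none; bids=[-] asks=[#2:3@98]
After op 4 [order #3] limit_buy(price=99, qty=5): fills=#3x#2:3@98; bids=[#3:2@99] asks=[-]
After op 5 [order #4] market_buy(qty=4): fills=none; bids=[#3:2@99] asks=[-]
After op 6 [order #5] limit_sell(price=100, qty=7): fills=none; bids=[#3:2@99] asks=[#5:7@100]
After op 7 [order #6] limit_sell(price=97, qty=8): fills=#3x#6:2@99; bids=[-] asks=[#6:6@97 #5:7@100]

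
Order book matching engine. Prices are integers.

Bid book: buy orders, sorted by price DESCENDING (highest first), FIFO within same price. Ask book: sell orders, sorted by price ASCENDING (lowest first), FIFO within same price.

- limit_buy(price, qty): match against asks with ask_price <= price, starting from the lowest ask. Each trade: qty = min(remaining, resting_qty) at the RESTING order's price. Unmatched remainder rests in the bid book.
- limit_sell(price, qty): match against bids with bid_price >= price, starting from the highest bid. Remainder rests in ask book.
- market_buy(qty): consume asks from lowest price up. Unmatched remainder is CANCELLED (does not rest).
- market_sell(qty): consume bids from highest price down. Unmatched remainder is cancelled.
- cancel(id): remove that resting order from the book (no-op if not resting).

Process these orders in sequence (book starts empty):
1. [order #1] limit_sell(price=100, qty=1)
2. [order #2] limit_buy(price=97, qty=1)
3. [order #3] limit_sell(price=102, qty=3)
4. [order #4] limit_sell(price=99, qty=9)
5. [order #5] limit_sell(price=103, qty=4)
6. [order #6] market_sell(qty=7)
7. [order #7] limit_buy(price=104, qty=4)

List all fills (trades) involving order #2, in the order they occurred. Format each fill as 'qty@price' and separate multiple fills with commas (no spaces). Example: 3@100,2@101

After op 1 [order #1] limit_sell(price=100, qty=1): fills=none; bids=[-] asks=[#1:1@100]
After op 2 [order #2] limit_buy(price=97, qty=1): fills=none; bids=[#2:1@97] asks=[#1:1@100]
After op 3 [order #3] limit_sell(price=102, qty=3): fills=none; bids=[#2:1@97] asks=[#1:1@100 #3:3@102]
After op 4 [order #4] limit_sell(price=99, qty=9): fills=none; bids=[#2:1@97] asks=[#4:9@99 #1:1@100 #3:3@102]
After op 5 [order #5] limit_sell(price=103, qty=4): fills=none; bids=[#2:1@97] asks=[#4:9@99 #1:1@100 #3:3@102 #5:4@103]
After op 6 [order #6] market_sell(qty=7): fills=#2x#6:1@97; bids=[-] asks=[#4:9@99 #1:1@100 #3:3@102 #5:4@103]
After op 7 [order #7] limit_buy(price=104, qty=4): fills=#7x#4:4@99; bids=[-] asks=[#4:5@99 #1:1@100 #3:3@102 #5:4@103]

Answer: 1@97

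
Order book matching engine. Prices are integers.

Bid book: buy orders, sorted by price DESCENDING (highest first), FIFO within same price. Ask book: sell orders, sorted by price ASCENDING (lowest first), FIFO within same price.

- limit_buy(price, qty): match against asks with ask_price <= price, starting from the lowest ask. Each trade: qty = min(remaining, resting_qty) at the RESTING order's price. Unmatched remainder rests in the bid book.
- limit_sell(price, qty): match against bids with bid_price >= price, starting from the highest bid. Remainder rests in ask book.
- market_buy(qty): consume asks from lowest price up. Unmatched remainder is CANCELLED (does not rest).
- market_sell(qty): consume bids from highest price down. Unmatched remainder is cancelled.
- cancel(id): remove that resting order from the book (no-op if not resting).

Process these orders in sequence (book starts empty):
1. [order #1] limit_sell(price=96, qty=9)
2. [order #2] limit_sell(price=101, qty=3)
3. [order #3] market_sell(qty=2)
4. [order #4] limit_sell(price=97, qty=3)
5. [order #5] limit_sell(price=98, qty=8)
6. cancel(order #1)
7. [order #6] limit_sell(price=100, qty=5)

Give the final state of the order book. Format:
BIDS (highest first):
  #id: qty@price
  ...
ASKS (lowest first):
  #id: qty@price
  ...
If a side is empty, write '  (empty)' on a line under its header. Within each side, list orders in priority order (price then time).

After op 1 [order #1] limit_sell(price=96, qty=9): fills=none; bids=[-] asks=[#1:9@96]
After op 2 [order #2] limit_sell(price=101, qty=3): fills=none; bids=[-] asks=[#1:9@96 #2:3@101]
After op 3 [order #3] market_sell(qty=2): fills=none; bids=[-] asks=[#1:9@96 #2:3@101]
After op 4 [order #4] limit_sell(price=97, qty=3): fills=none; bids=[-] asks=[#1:9@96 #4:3@97 #2:3@101]
After op 5 [order #5] limit_sell(price=98, qty=8): fills=none; bids=[-] asks=[#1:9@96 #4:3@97 #5:8@98 #2:3@101]
After op 6 cancel(order #1): fills=none; bids=[-] asks=[#4:3@97 #5:8@98 #2:3@101]
After op 7 [order #6] limit_sell(price=100, qty=5): fills=none; bids=[-] asks=[#4:3@97 #5:8@98 #6:5@100 #2:3@101]

Answer: BIDS (highest first):
  (empty)
ASKS (lowest first):
  #4: 3@97
  #5: 8@98
  #6: 5@100
  #2: 3@101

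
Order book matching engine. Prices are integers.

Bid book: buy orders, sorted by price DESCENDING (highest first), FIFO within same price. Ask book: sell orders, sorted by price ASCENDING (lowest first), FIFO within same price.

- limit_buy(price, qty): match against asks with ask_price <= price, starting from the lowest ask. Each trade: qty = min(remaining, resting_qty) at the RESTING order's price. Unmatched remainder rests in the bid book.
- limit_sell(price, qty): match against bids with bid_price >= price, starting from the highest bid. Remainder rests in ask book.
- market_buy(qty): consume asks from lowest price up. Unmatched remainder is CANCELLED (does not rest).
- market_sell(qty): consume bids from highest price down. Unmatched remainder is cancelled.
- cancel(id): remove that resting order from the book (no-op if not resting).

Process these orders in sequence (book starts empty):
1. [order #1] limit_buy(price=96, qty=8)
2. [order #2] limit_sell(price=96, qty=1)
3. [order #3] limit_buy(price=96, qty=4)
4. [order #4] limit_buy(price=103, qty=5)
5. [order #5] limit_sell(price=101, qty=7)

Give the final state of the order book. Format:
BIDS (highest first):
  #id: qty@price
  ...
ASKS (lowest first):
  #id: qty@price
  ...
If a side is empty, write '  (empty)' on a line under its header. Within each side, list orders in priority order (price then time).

After op 1 [order #1] limit_buy(price=96, qty=8): fills=none; bids=[#1:8@96] asks=[-]
After op 2 [order #2] limit_sell(price=96, qty=1): fills=#1x#2:1@96; bids=[#1:7@96] asks=[-]
After op 3 [order #3] limit_buy(price=96, qty=4): fills=none; bids=[#1:7@96 #3:4@96] asks=[-]
After op 4 [order #4] limit_buy(price=103, qty=5): fills=none; bids=[#4:5@103 #1:7@96 #3:4@96] asks=[-]
After op 5 [order #5] limit_sell(price=101, qty=7): fills=#4x#5:5@103; bids=[#1:7@96 #3:4@96] asks=[#5:2@101]

Answer: BIDS (highest first):
  #1: 7@96
  #3: 4@96
ASKS (lowest first):
  #5: 2@101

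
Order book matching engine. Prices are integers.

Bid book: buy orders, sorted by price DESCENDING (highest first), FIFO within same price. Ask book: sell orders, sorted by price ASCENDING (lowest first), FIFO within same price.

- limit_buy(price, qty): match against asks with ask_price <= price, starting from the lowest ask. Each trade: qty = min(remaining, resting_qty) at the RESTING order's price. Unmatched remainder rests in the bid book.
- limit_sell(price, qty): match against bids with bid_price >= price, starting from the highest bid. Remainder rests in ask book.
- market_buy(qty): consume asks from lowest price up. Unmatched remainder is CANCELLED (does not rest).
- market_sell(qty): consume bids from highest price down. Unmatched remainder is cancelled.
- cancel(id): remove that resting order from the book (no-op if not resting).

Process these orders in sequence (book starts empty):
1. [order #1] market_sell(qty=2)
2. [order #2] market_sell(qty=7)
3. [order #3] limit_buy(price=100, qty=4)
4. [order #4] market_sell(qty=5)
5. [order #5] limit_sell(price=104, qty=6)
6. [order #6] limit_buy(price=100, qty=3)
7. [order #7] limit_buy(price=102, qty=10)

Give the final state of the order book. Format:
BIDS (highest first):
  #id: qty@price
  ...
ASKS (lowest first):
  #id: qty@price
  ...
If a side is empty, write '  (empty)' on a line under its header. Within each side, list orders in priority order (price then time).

Answer: BIDS (highest first):
  #7: 10@102
  #6: 3@100
ASKS (lowest first):
  #5: 6@104

Derivation:
After op 1 [order #1] market_sell(qty=2): fills=none; bids=[-] asks=[-]
After op 2 [order #2] market_sell(qty=7): fills=none; bids=[-] asks=[-]
After op 3 [order #3] limit_buy(price=100, qty=4): fills=none; bids=[#3:4@100] asks=[-]
After op 4 [order #4] market_sell(qty=5): fills=#3x#4:4@100; bids=[-] asks=[-]
After op 5 [order #5] limit_sell(price=104, qty=6): fills=none; bids=[-] asks=[#5:6@104]
After op 6 [order #6] limit_buy(price=100, qty=3): fills=none; bids=[#6:3@100] asks=[#5:6@104]
After op 7 [order #7] limit_buy(price=102, qty=10): fills=none; bids=[#7:10@102 #6:3@100] asks=[#5:6@104]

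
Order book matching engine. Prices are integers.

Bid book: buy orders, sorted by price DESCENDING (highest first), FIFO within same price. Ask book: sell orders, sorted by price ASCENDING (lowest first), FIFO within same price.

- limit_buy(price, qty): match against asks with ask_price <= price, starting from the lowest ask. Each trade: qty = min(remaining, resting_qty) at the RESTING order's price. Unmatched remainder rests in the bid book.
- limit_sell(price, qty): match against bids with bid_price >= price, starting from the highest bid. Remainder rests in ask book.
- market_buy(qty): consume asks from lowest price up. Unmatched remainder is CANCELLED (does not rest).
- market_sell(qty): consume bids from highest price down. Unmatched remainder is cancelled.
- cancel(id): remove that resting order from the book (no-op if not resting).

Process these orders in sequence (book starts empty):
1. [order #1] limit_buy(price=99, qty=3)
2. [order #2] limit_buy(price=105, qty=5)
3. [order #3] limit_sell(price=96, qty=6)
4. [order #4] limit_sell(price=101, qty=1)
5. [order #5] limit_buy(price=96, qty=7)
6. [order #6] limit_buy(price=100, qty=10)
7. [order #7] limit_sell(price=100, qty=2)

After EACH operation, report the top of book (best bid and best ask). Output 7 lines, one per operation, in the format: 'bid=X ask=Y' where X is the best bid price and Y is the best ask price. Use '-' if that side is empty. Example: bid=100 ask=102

Answer: bid=99 ask=-
bid=105 ask=-
bid=99 ask=-
bid=99 ask=101
bid=99 ask=101
bid=100 ask=101
bid=100 ask=101

Derivation:
After op 1 [order #1] limit_buy(price=99, qty=3): fills=none; bids=[#1:3@99] asks=[-]
After op 2 [order #2] limit_buy(price=105, qty=5): fills=none; bids=[#2:5@105 #1:3@99] asks=[-]
After op 3 [order #3] limit_sell(price=96, qty=6): fills=#2x#3:5@105 #1x#3:1@99; bids=[#1:2@99] asks=[-]
After op 4 [order #4] limit_sell(price=101, qty=1): fills=none; bids=[#1:2@99] asks=[#4:1@101]
After op 5 [order #5] limit_buy(price=96, qty=7): fills=none; bids=[#1:2@99 #5:7@96] asks=[#4:1@101]
After op 6 [order #6] limit_buy(price=100, qty=10): fills=none; bids=[#6:10@100 #1:2@99 #5:7@96] asks=[#4:1@101]
After op 7 [order #7] limit_sell(price=100, qty=2): fills=#6x#7:2@100; bids=[#6:8@100 #1:2@99 #5:7@96] asks=[#4:1@101]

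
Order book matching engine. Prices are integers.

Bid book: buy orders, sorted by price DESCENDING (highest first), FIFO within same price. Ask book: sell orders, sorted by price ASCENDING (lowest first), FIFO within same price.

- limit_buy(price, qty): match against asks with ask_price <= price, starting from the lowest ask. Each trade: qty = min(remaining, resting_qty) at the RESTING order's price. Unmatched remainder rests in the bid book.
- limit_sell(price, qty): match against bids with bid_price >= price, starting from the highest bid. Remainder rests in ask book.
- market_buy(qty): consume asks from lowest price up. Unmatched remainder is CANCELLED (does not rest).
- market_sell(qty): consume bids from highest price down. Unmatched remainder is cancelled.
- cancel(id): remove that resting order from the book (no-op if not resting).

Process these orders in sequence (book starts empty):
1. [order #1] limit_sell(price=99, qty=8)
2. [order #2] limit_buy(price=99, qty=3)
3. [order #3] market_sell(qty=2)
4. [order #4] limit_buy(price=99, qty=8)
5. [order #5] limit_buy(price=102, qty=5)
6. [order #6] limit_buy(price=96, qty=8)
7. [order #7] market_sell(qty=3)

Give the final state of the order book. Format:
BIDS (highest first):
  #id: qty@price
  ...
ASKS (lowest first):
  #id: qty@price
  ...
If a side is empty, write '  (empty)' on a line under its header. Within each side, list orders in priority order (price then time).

After op 1 [order #1] limit_sell(price=99, qty=8): fills=none; bids=[-] asks=[#1:8@99]
After op 2 [order #2] limit_buy(price=99, qty=3): fills=#2x#1:3@99; bids=[-] asks=[#1:5@99]
After op 3 [order #3] market_sell(qty=2): fills=none; bids=[-] asks=[#1:5@99]
After op 4 [order #4] limit_buy(price=99, qty=8): fills=#4x#1:5@99; bids=[#4:3@99] asks=[-]
After op 5 [order #5] limit_buy(price=102, qty=5): fills=none; bids=[#5:5@102 #4:3@99] asks=[-]
After op 6 [order #6] limit_buy(price=96, qty=8): fills=none; bids=[#5:5@102 #4:3@99 #6:8@96] asks=[-]
After op 7 [order #7] market_sell(qty=3): fills=#5x#7:3@102; bids=[#5:2@102 #4:3@99 #6:8@96] asks=[-]

Answer: BIDS (highest first):
  #5: 2@102
  #4: 3@99
  #6: 8@96
ASKS (lowest first):
  (empty)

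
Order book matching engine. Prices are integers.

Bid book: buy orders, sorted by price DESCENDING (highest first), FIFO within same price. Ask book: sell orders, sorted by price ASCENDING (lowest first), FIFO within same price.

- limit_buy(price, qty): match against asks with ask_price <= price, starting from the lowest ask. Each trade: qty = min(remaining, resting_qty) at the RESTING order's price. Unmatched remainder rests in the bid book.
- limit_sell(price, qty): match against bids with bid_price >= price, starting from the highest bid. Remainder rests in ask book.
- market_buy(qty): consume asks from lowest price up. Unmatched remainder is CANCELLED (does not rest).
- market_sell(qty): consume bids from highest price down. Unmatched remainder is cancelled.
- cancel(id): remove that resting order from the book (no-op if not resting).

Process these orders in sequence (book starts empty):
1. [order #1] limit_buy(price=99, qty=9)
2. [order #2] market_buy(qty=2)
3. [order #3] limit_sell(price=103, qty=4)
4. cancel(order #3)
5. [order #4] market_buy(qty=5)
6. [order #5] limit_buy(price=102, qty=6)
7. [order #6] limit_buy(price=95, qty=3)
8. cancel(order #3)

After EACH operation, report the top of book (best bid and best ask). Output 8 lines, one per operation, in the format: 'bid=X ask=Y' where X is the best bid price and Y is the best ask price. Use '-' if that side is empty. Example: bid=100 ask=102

After op 1 [order #1] limit_buy(price=99, qty=9): fills=none; bids=[#1:9@99] asks=[-]
After op 2 [order #2] market_buy(qty=2): fills=none; bids=[#1:9@99] asks=[-]
After op 3 [order #3] limit_sell(price=103, qty=4): fills=none; bids=[#1:9@99] asks=[#3:4@103]
After op 4 cancel(order #3): fills=none; bids=[#1:9@99] asks=[-]
After op 5 [order #4] market_buy(qty=5): fills=none; bids=[#1:9@99] asks=[-]
After op 6 [order #5] limit_buy(price=102, qty=6): fills=none; bids=[#5:6@102 #1:9@99] asks=[-]
After op 7 [order #6] limit_buy(price=95, qty=3): fills=none; bids=[#5:6@102 #1:9@99 #6:3@95] asks=[-]
After op 8 cancel(order #3): fills=none; bids=[#5:6@102 #1:9@99 #6:3@95] asks=[-]

Answer: bid=99 ask=-
bid=99 ask=-
bid=99 ask=103
bid=99 ask=-
bid=99 ask=-
bid=102 ask=-
bid=102 ask=-
bid=102 ask=-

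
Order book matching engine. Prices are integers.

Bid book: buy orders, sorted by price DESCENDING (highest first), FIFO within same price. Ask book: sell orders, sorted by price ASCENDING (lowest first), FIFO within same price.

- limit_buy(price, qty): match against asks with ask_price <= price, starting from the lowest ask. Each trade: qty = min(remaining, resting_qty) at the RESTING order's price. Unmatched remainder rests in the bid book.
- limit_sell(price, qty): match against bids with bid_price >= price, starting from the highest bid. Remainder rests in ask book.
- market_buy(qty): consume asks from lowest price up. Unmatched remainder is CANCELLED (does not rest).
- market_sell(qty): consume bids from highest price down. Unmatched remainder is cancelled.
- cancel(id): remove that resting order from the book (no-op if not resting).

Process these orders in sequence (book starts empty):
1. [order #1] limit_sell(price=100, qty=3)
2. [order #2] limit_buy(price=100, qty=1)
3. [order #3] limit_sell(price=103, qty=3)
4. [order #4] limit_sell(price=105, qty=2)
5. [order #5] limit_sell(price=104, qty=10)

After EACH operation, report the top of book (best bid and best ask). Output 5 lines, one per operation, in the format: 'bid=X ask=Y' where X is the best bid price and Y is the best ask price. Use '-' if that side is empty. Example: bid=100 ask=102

Answer: bid=- ask=100
bid=- ask=100
bid=- ask=100
bid=- ask=100
bid=- ask=100

Derivation:
After op 1 [order #1] limit_sell(price=100, qty=3): fills=none; bids=[-] asks=[#1:3@100]
After op 2 [order #2] limit_buy(price=100, qty=1): fills=#2x#1:1@100; bids=[-] asks=[#1:2@100]
After op 3 [order #3] limit_sell(price=103, qty=3): fills=none; bids=[-] asks=[#1:2@100 #3:3@103]
After op 4 [order #4] limit_sell(price=105, qty=2): fills=none; bids=[-] asks=[#1:2@100 #3:3@103 #4:2@105]
After op 5 [order #5] limit_sell(price=104, qty=10): fills=none; bids=[-] asks=[#1:2@100 #3:3@103 #5:10@104 #4:2@105]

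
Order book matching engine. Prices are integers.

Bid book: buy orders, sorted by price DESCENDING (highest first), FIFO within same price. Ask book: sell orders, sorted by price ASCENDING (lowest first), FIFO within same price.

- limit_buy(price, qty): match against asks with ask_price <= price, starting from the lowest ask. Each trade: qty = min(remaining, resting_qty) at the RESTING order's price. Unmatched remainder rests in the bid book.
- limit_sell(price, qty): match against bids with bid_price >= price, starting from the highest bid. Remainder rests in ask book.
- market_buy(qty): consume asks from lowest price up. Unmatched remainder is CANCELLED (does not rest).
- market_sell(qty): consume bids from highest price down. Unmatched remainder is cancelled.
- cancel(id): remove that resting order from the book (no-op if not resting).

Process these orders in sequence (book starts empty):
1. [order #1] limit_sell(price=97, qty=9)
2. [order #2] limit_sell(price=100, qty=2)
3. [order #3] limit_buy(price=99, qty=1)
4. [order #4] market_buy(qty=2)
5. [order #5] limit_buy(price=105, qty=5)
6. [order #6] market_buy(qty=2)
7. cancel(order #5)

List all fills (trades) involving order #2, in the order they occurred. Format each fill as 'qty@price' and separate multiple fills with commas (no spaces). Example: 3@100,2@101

Answer: 1@100

Derivation:
After op 1 [order #1] limit_sell(price=97, qty=9): fills=none; bids=[-] asks=[#1:9@97]
After op 2 [order #2] limit_sell(price=100, qty=2): fills=none; bids=[-] asks=[#1:9@97 #2:2@100]
After op 3 [order #3] limit_buy(price=99, qty=1): fills=#3x#1:1@97; bids=[-] asks=[#1:8@97 #2:2@100]
After op 4 [order #4] market_buy(qty=2): fills=#4x#1:2@97; bids=[-] asks=[#1:6@97 #2:2@100]
After op 5 [order #5] limit_buy(price=105, qty=5): fills=#5x#1:5@97; bids=[-] asks=[#1:1@97 #2:2@100]
After op 6 [order #6] market_buy(qty=2): fills=#6x#1:1@97 #6x#2:1@100; bids=[-] asks=[#2:1@100]
After op 7 cancel(order #5): fills=none; bids=[-] asks=[#2:1@100]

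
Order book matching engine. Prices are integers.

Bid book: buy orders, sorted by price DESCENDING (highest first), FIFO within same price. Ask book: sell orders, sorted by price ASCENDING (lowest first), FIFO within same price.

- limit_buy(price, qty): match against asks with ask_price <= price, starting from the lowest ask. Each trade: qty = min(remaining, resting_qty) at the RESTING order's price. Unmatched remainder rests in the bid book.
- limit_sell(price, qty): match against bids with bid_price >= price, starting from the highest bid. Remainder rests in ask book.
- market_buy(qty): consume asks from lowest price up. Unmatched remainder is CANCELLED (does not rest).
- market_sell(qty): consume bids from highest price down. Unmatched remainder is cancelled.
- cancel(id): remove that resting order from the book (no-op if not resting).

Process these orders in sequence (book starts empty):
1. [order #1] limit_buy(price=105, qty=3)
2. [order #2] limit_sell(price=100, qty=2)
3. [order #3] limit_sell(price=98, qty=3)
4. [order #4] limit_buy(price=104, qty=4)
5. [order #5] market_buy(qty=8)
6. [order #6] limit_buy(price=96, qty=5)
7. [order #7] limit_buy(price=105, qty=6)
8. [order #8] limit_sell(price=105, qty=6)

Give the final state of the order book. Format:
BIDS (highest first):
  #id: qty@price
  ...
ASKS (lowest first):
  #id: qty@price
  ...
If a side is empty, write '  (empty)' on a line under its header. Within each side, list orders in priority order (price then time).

Answer: BIDS (highest first):
  #4: 2@104
  #6: 5@96
ASKS (lowest first):
  (empty)

Derivation:
After op 1 [order #1] limit_buy(price=105, qty=3): fills=none; bids=[#1:3@105] asks=[-]
After op 2 [order #2] limit_sell(price=100, qty=2): fills=#1x#2:2@105; bids=[#1:1@105] asks=[-]
After op 3 [order #3] limit_sell(price=98, qty=3): fills=#1x#3:1@105; bids=[-] asks=[#3:2@98]
After op 4 [order #4] limit_buy(price=104, qty=4): fills=#4x#3:2@98; bids=[#4:2@104] asks=[-]
After op 5 [order #5] market_buy(qty=8): fills=none; bids=[#4:2@104] asks=[-]
After op 6 [order #6] limit_buy(price=96, qty=5): fills=none; bids=[#4:2@104 #6:5@96] asks=[-]
After op 7 [order #7] limit_buy(price=105, qty=6): fills=none; bids=[#7:6@105 #4:2@104 #6:5@96] asks=[-]
After op 8 [order #8] limit_sell(price=105, qty=6): fills=#7x#8:6@105; bids=[#4:2@104 #6:5@96] asks=[-]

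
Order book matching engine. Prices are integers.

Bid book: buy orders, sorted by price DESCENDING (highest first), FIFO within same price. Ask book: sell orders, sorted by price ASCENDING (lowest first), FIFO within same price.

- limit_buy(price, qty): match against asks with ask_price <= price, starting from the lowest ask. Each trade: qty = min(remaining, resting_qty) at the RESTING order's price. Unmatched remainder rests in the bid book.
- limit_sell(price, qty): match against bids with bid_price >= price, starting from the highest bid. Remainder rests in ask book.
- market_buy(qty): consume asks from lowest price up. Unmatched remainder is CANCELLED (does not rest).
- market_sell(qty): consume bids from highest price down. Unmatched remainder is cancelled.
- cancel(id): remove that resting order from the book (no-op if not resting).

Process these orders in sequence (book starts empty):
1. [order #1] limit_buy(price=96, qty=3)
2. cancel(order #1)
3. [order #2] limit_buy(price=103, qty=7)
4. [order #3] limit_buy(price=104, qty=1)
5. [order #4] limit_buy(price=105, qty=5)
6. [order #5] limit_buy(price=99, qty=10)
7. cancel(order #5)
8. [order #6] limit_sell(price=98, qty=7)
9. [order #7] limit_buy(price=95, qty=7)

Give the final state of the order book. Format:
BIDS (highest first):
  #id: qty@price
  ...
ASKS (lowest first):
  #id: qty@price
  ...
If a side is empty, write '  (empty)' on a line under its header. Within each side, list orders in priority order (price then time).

Answer: BIDS (highest first):
  #2: 6@103
  #7: 7@95
ASKS (lowest first):
  (empty)

Derivation:
After op 1 [order #1] limit_buy(price=96, qty=3): fills=none; bids=[#1:3@96] asks=[-]
After op 2 cancel(order #1): fills=none; bids=[-] asks=[-]
After op 3 [order #2] limit_buy(price=103, qty=7): fills=none; bids=[#2:7@103] asks=[-]
After op 4 [order #3] limit_buy(price=104, qty=1): fills=none; bids=[#3:1@104 #2:7@103] asks=[-]
After op 5 [order #4] limit_buy(price=105, qty=5): fills=none; bids=[#4:5@105 #3:1@104 #2:7@103] asks=[-]
After op 6 [order #5] limit_buy(price=99, qty=10): fills=none; bids=[#4:5@105 #3:1@104 #2:7@103 #5:10@99] asks=[-]
After op 7 cancel(order #5): fills=none; bids=[#4:5@105 #3:1@104 #2:7@103] asks=[-]
After op 8 [order #6] limit_sell(price=98, qty=7): fills=#4x#6:5@105 #3x#6:1@104 #2x#6:1@103; bids=[#2:6@103] asks=[-]
After op 9 [order #7] limit_buy(price=95, qty=7): fills=none; bids=[#2:6@103 #7:7@95] asks=[-]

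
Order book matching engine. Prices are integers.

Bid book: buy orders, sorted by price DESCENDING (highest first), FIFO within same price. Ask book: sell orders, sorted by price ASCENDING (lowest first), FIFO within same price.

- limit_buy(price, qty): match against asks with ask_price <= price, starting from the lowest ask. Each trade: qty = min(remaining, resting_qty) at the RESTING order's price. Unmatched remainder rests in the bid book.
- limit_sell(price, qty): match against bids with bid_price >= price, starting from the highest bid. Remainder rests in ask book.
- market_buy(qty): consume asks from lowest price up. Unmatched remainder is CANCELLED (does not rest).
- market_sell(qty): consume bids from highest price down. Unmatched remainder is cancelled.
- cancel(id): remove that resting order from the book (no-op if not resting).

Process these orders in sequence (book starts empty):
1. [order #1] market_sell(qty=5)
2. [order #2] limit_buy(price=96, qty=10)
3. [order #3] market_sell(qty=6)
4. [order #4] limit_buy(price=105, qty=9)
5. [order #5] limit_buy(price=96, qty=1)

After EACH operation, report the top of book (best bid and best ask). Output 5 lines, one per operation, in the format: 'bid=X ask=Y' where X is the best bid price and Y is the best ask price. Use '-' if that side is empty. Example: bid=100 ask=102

After op 1 [order #1] market_sell(qty=5): fills=none; bids=[-] asks=[-]
After op 2 [order #2] limit_buy(price=96, qty=10): fills=none; bids=[#2:10@96] asks=[-]
After op 3 [order #3] market_sell(qty=6): fills=#2x#3:6@96; bids=[#2:4@96] asks=[-]
After op 4 [order #4] limit_buy(price=105, qty=9): fills=none; bids=[#4:9@105 #2:4@96] asks=[-]
After op 5 [order #5] limit_buy(price=96, qty=1): fills=none; bids=[#4:9@105 #2:4@96 #5:1@96] asks=[-]

Answer: bid=- ask=-
bid=96 ask=-
bid=96 ask=-
bid=105 ask=-
bid=105 ask=-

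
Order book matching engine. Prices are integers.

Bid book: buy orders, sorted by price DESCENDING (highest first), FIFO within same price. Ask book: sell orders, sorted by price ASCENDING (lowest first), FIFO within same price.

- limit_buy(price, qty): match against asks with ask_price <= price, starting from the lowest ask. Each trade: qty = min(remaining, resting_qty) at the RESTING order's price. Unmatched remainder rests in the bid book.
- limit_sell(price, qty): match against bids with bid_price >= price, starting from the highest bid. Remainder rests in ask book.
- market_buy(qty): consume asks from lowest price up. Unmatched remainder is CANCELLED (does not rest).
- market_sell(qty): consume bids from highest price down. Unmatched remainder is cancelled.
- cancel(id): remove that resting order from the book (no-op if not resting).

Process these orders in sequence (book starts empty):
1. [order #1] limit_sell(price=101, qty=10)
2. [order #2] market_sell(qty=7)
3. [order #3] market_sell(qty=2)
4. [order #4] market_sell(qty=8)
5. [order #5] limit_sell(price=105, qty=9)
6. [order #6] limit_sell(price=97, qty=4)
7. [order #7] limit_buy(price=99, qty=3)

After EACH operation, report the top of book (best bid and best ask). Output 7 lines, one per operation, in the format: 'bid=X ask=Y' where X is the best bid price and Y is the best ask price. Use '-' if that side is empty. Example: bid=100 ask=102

Answer: bid=- ask=101
bid=- ask=101
bid=- ask=101
bid=- ask=101
bid=- ask=101
bid=- ask=97
bid=- ask=97

Derivation:
After op 1 [order #1] limit_sell(price=101, qty=10): fills=none; bids=[-] asks=[#1:10@101]
After op 2 [order #2] market_sell(qty=7): fills=none; bids=[-] asks=[#1:10@101]
After op 3 [order #3] market_sell(qty=2): fills=none; bids=[-] asks=[#1:10@101]
After op 4 [order #4] market_sell(qty=8): fills=none; bids=[-] asks=[#1:10@101]
After op 5 [order #5] limit_sell(price=105, qty=9): fills=none; bids=[-] asks=[#1:10@101 #5:9@105]
After op 6 [order #6] limit_sell(price=97, qty=4): fills=none; bids=[-] asks=[#6:4@97 #1:10@101 #5:9@105]
After op 7 [order #7] limit_buy(price=99, qty=3): fills=#7x#6:3@97; bids=[-] asks=[#6:1@97 #1:10@101 #5:9@105]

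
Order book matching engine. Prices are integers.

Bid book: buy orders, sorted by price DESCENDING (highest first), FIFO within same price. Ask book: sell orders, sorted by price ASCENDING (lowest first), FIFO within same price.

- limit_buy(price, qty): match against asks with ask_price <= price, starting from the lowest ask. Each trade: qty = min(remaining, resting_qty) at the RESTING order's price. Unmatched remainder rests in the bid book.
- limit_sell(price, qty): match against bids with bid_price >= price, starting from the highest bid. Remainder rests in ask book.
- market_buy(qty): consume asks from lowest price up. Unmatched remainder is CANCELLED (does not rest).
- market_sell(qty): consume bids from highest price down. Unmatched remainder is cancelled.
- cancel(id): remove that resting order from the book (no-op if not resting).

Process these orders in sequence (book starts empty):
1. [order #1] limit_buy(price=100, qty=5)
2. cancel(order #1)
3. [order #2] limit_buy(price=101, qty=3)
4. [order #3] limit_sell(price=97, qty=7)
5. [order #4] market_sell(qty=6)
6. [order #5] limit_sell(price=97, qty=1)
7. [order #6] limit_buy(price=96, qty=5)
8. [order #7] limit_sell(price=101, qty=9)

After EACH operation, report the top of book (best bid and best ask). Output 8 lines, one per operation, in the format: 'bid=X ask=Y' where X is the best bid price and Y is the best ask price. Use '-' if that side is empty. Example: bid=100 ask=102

After op 1 [order #1] limit_buy(price=100, qty=5): fills=none; bids=[#1:5@100] asks=[-]
After op 2 cancel(order #1): fills=none; bids=[-] asks=[-]
After op 3 [order #2] limit_buy(price=101, qty=3): fills=none; bids=[#2:3@101] asks=[-]
After op 4 [order #3] limit_sell(price=97, qty=7): fills=#2x#3:3@101; bids=[-] asks=[#3:4@97]
After op 5 [order #4] market_sell(qty=6): fills=none; bids=[-] asks=[#3:4@97]
After op 6 [order #5] limit_sell(price=97, qty=1): fills=none; bids=[-] asks=[#3:4@97 #5:1@97]
After op 7 [order #6] limit_buy(price=96, qty=5): fills=none; bids=[#6:5@96] asks=[#3:4@97 #5:1@97]
After op 8 [order #7] limit_sell(price=101, qty=9): fills=none; bids=[#6:5@96] asks=[#3:4@97 #5:1@97 #7:9@101]

Answer: bid=100 ask=-
bid=- ask=-
bid=101 ask=-
bid=- ask=97
bid=- ask=97
bid=- ask=97
bid=96 ask=97
bid=96 ask=97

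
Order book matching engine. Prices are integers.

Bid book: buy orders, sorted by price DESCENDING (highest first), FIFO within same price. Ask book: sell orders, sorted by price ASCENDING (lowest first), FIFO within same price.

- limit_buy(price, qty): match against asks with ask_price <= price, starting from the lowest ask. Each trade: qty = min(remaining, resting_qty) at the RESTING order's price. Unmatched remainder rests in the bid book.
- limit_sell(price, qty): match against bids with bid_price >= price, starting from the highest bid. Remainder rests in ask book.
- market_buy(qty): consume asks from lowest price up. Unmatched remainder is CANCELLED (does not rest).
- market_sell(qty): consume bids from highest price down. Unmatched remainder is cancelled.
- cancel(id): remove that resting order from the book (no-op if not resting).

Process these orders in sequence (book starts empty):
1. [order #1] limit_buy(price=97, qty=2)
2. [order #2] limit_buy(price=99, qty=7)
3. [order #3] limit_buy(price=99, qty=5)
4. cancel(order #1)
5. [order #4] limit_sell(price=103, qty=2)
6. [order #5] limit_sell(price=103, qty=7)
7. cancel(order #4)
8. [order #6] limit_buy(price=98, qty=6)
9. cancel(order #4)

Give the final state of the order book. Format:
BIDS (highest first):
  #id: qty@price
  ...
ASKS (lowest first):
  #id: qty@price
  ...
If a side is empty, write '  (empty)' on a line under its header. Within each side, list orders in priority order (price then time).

Answer: BIDS (highest first):
  #2: 7@99
  #3: 5@99
  #6: 6@98
ASKS (lowest first):
  #5: 7@103

Derivation:
After op 1 [order #1] limit_buy(price=97, qty=2): fills=none; bids=[#1:2@97] asks=[-]
After op 2 [order #2] limit_buy(price=99, qty=7): fills=none; bids=[#2:7@99 #1:2@97] asks=[-]
After op 3 [order #3] limit_buy(price=99, qty=5): fills=none; bids=[#2:7@99 #3:5@99 #1:2@97] asks=[-]
After op 4 cancel(order #1): fills=none; bids=[#2:7@99 #3:5@99] asks=[-]
After op 5 [order #4] limit_sell(price=103, qty=2): fills=none; bids=[#2:7@99 #3:5@99] asks=[#4:2@103]
After op 6 [order #5] limit_sell(price=103, qty=7): fills=none; bids=[#2:7@99 #3:5@99] asks=[#4:2@103 #5:7@103]
After op 7 cancel(order #4): fills=none; bids=[#2:7@99 #3:5@99] asks=[#5:7@103]
After op 8 [order #6] limit_buy(price=98, qty=6): fills=none; bids=[#2:7@99 #3:5@99 #6:6@98] asks=[#5:7@103]
After op 9 cancel(order #4): fills=none; bids=[#2:7@99 #3:5@99 #6:6@98] asks=[#5:7@103]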